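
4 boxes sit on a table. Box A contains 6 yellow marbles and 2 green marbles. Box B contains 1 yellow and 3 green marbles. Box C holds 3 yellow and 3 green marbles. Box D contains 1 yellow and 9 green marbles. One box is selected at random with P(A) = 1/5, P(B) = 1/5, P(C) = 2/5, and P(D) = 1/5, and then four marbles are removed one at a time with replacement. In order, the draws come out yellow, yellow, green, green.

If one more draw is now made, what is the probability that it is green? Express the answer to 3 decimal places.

The likelihood of the observed sequence under each hypothesis: P(data | box A) = (6/8)(6/8)(2/8)(2/8) = 0.035156; P(data | box B) = (1/4)(1/4)(3/4)(3/4) = 0.035156; P(data | box C) = (3/6)(3/6)(3/6)(3/6) = 0.0625; P(data | box D) = (1/10)(1/10)(9/10)(9/10) = 0.0081.
Multiplying each by its prior: 1/5 · 0.035156 = 0.0070313, 1/5 · 0.035156 = 0.0070313, 2/5 · 0.0625 = 0.025, 1/5 · 0.0081 = 0.00162; with total 0.040683.
Dividing through by the total gives posterior P(box A | data) = 0.17283, P(box B | data) = 0.17283, P(box C | data) = 0.61451, P(box D | data) = 0.039821.
The predictive probability is P(green next | data) = (1/4)(0.17283) + (3/4)(0.17283) + (1/2)(0.61451) + (9/10)(0.039821) = 0.51593.

0.516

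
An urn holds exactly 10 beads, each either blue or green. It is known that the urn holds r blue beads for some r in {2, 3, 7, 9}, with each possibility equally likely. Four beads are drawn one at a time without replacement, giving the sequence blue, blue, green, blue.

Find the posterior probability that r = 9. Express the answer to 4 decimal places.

The likelihood of the observed sequence under each hypothesis: P(data | r = 2) = (2/10)(1/9)(8/8)(0/7) = 0; P(data | r = 3) = (3/10)(2/9)(7/8)(1/7) = 1/120; P(data | r = 7) = (7/10)(6/9)(3/8)(5/7) = 1/8; P(data | r = 9) = (9/10)(8/9)(1/8)(7/7) = 1/10.
Weighting by the prior gives 1/4 · 0 = 0, 1/4 · 1/120 = 1/480, 1/4 · 1/8 = 1/32, 1/4 · 1/10 = 1/40; these sum to 7/120.
Therefore the posterior P(r = 9 | data) = (1/40) / (7/120) = 3/7.

0.4286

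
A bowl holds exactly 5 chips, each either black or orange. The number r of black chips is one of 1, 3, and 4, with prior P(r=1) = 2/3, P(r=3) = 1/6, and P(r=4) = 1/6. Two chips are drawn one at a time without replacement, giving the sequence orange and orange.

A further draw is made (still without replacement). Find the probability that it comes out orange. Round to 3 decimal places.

0.640

Under each hypothesis, the probability of the observed sequence is: P(data | r = 1) = (4/5)(3/4) = 3/5; P(data | r = 3) = (2/5)(1/4) = 1/10; P(data | r = 4) = (1/5)(0/4) = 0.
Weighting by the prior gives 2/3 · 3/5 = 2/5, 1/6 · 1/10 = 1/60, 1/6 · 0 = 0; with total 5/12.
Normalising, the posterior is P(r = 1 | data) = 24/25, P(r = 3 | data) = 1/25, P(r = 4 | data) = 0.
The predictive probability is P(orange next | data) = (2/3)(24/25) + (0)(1/25) = 16/25.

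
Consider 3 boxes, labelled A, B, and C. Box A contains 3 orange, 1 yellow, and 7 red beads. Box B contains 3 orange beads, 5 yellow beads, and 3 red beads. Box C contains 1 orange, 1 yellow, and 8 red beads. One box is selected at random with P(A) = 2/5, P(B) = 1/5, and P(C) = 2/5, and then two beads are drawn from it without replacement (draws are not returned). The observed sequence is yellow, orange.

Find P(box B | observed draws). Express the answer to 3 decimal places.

For each hypothesis, P(data | H) works out to: P(data | box A) = (1/11)(3/10) = 0.027273; P(data | box B) = (5/11)(3/10) = 0.13636; P(data | box C) = (1/10)(1/9) = 0.011111.
Multiplying each by its prior: 2/5 · 0.027273 = 0.010909, 1/5 · 0.13636 = 0.027273, 2/5 · 0.011111 = 0.0044444; summing to 0.042626.
So P(box B | data) = (0.027273) / (0.042626) = 0.63981.

0.640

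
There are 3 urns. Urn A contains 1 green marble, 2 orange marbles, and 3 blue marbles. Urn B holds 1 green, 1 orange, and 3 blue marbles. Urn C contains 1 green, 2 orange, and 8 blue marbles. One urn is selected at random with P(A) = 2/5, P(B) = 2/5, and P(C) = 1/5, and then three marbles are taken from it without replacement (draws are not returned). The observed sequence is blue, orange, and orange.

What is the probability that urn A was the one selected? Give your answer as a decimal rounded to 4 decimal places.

0.8609

Compute the likelihood of the observed sequence for each case: P(data | urn A) = (3/6)(2/5)(1/4) = 0.05; P(data | urn B) = (3/5)(1/4)(0/3) = 0; P(data | urn C) = (8/11)(2/10)(1/9) = 0.016162.
Multiplying each by its prior: 2/5 · 0.05 = 0.02, 2/5 · 0 = 0, 1/5 · 0.016162 = 0.0032323; summing to 0.023232.
Therefore the posterior P(urn A | data) = (0.02) / (0.023232) = 0.86087.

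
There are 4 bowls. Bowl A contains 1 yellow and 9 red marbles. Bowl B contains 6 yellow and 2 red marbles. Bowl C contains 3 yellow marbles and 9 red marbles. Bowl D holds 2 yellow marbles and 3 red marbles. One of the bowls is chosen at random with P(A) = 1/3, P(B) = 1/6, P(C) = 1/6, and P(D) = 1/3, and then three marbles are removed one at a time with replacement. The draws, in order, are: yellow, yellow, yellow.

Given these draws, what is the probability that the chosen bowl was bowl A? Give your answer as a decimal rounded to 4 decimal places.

0.0035

The likelihood of the observed sequence under each hypothesis: P(data | bowl A) = (1/10)(1/10)(1/10) = 0.001; P(data | bowl B) = (6/8)(6/8)(6/8) = 0.42188; P(data | bowl C) = (3/12)(3/12)(3/12) = 0.015625; P(data | bowl D) = (2/5)(2/5)(2/5) = 0.064.
Multiplying each by its prior: 1/3 · 0.001 = 0.00033333, 1/6 · 0.42188 = 0.070312, 1/6 · 0.015625 = 0.0026042, 1/3 · 0.064 = 0.021333; with total 0.094583.
Therefore the posterior P(bowl A | data) = (0.00033333) / (0.094583) = 0.0035242.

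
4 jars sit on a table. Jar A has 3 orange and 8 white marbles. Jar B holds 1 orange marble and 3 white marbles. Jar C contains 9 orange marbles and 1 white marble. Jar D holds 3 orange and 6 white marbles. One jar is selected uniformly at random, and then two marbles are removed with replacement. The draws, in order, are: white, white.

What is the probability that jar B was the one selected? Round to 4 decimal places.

The likelihood of the observed sequence under each hypothesis: P(data | jar A) = (8/11)(8/11) = 0.52893; P(data | jar B) = (3/4)(3/4) = 0.5625; P(data | jar C) = (1/10)(1/10) = 0.01; P(data | jar D) = (6/9)(6/9) = 0.44444.
Multiplying each by its prior: 1/4 · 0.52893 = 0.13223, 1/4 · 0.5625 = 0.14062, 1/4 · 0.01 = 0.0025, 1/4 · 0.44444 = 0.11111; with total 0.38647.
Hence P(jar B | data) = (0.14062) / (0.38647) = 0.36387.

0.3639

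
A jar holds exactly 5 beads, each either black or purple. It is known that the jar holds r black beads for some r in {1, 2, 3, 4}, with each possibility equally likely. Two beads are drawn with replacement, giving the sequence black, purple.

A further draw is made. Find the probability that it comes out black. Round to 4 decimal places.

0.5000

The likelihood of the observed sequence under each hypothesis: P(data | r = 1) = (1/5)(4/5) = 4/25; P(data | r = 2) = (2/5)(3/5) = 6/25; P(data | r = 3) = (3/5)(2/5) = 6/25; P(data | r = 4) = (4/5)(1/5) = 4/25.
The prior-weighted likelihoods are 1/4 · 4/25 = 1/25, 1/4 · 6/25 = 3/50, 1/4 · 6/25 = 3/50, 1/4 · 4/25 = 1/25; these sum to 1/5.
Dividing through by the total gives posterior P(r = 1 | data) = 1/5, P(r = 2 | data) = 3/10, P(r = 3 | data) = 3/10, P(r = 4 | data) = 1/5.
Averaging over the posterior, P(black next | data) = (1/5)(1/5) + (2/5)(3/10) + (3/5)(3/10) + (4/5)(1/5) = 1/2.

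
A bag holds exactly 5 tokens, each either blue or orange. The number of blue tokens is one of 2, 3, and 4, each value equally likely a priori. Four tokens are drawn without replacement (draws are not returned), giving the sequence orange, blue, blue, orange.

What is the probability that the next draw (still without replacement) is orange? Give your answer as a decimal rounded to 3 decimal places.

The likelihood of the observed sequence under each hypothesis: P(data | r = 2) = (3/5)(2/4)(1/3)(2/2) = 1/10; P(data | r = 3) = (2/5)(3/4)(2/3)(1/2) = 1/10; P(data | r = 4) = (1/5)(4/4)(3/3)(0/2) = 0.
Weighting by the prior gives 1/3 · 1/10 = 1/30, 1/3 · 1/10 = 1/30, 1/3 · 0 = 0; these sum to 1/15.
Dividing through by the total gives posterior P(r = 2 | data) = 1/2, P(r = 3 | data) = 1/2, P(r = 4 | data) = 0.
Averaging over the posterior, P(orange next | data) = (1)(1/2) + (0)(1/2) = 1/2.

0.500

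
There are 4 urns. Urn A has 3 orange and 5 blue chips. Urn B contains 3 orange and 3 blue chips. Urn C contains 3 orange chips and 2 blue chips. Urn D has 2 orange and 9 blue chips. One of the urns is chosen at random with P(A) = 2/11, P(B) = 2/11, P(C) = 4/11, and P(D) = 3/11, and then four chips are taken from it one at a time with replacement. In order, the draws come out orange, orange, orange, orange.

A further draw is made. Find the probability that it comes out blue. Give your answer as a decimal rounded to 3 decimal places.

0.433

The likelihood of the observed sequence under each hypothesis: P(data | urn A) = (3/8)(3/8)(3/8)(3/8) = 0.019775; P(data | urn B) = (3/6)(3/6)(3/6)(3/6) = 0.0625; P(data | urn C) = (3/5)(3/5)(3/5)(3/5) = 0.1296; P(data | urn D) = (2/11)(2/11)(2/11)(2/11) = 0.0010928.
The prior-weighted likelihoods are 2/11 · 0.019775 = 0.0035955, 2/11 · 0.0625 = 0.011364, 4/11 · 0.1296 = 0.047127, 3/11 · 0.0010928 = 0.00029804; these sum to 0.062384.
The posterior is then P(urn A | data) = 0.057635, P(urn B | data) = 0.18215, P(urn C | data) = 0.75543, P(urn D | data) = 0.0047775.
So P(blue next | data) = Σ P(blue next | H) P(H | data) = (5/8)(0.057635) + (1/2)(0.18215) + (2/5)(0.75543) + (9/11)(0.0047775) = 0.43318.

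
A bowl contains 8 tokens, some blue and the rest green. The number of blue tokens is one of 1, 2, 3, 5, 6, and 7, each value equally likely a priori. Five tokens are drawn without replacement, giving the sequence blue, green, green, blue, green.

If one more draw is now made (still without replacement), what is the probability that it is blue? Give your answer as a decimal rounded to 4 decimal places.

The likelihood of the observed sequence under each hypothesis: P(data | r = 1) = (1/8)(7/7)(6/6)(0/5) = 0; P(data | r = 2) = (2/8)(6/7)(5/6)(1/5)(4/4) = 1/28; P(data | r = 3) = (3/8)(5/7)(4/6)(2/5)(3/4) = 3/56; P(data | r = 5) = (5/8)(3/7)(2/6)(4/5)(1/4) = 1/56; P(data | r = 6) = (6/8)(2/7)(1/6)(5/5)(0/4) = 0; P(data | r = 7) = (7/8)(1/7)(0/6) = 0.
Weighting by the prior gives 1/6 · 0 = 0, 1/6 · 1/28 = 1/168, 1/6 · 3/56 = 1/112, 1/6 · 1/56 = 1/336, 1/6 · 0 = 0, 1/6 · 0 = 0; these sum to 1/56.
Normalising, the posterior is P(r = 1 | data) = 0, P(r = 2 | data) = 1/3, P(r = 3 | data) = 1/2, P(r = 5 | data) = 1/6, P(r = 6 | data) = 0, P(r = 7 | data) = 0.
So P(blue next | data) = Σ P(blue next | H) P(H | data) = (0)(1/3) + (1/3)(1/2) + (1)(1/6) = 1/3.

0.3333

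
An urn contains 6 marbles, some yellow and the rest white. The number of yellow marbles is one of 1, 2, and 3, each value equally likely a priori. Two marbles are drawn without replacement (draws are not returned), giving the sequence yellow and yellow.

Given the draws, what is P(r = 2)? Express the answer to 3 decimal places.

Compute the likelihood of the observed sequence for each case: P(data | r = 1) = (1/6)(0/5) = 0; P(data | r = 2) = (2/6)(1/5) = 1/15; P(data | r = 3) = (3/6)(2/5) = 1/5.
The prior-weighted likelihoods are 1/3 · 0 = 0, 1/3 · 1/15 = 1/45, 1/3 · 1/5 = 1/15; with total 4/45.
By Bayes' rule, P(r = 2 | data) = (1/45) / (4/45) = 1/4.

0.250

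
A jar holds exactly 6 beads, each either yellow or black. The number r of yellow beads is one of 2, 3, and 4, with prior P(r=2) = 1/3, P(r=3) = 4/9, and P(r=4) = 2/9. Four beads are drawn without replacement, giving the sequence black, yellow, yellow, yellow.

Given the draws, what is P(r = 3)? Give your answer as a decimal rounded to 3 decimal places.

Under each hypothesis, the probability of the observed sequence is: P(data | r = 2) = (4/6)(2/5)(1/4)(0/3) = 0; P(data | r = 3) = (3/6)(3/5)(2/4)(1/3) = 1/20; P(data | r = 4) = (2/6)(4/5)(3/4)(2/3) = 2/15.
Weighting by the prior gives 1/3 · 0 = 0, 4/9 · 1/20 = 1/45, 2/9 · 2/15 = 4/135; these sum to 7/135.
So P(r = 3 | data) = (1/45) / (7/135) = 3/7.

0.429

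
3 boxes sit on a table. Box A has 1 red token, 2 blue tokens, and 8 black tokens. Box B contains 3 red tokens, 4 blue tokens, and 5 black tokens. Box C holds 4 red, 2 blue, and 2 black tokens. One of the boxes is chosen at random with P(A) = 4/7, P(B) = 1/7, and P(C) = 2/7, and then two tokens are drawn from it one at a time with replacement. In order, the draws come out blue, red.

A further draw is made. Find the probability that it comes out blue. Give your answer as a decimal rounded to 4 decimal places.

The likelihood of the observed sequence under each hypothesis: P(data | box A) = (2/11)(1/11) = 0.016529; P(data | box B) = (4/12)(3/12) = 0.083333; P(data | box C) = (2/8)(4/8) = 0.125.
The prior-weighted likelihoods are 4/7 · 0.016529 = 0.0094451, 1/7 · 0.083333 = 0.011905, 2/7 · 0.125 = 0.035714; these sum to 0.057064.
Dividing through by the total gives posterior P(box A | data) = 0.16552, P(box B | data) = 0.20862, P(box C | data) = 0.62586.
Averaging over the posterior, P(blue next | data) = (2/11)(0.16552) + (1/3)(0.20862) + (1/4)(0.62586) = 0.2561.

0.2561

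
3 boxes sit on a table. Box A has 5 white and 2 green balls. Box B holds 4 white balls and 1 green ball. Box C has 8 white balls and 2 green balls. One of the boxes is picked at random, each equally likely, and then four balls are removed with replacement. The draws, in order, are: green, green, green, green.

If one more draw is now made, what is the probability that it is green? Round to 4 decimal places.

0.2579

The likelihood of the observed sequence under each hypothesis: P(data | box A) = (2/7)(2/7)(2/7)(2/7) = 0.0066639; P(data | box B) = (1/5)(1/5)(1/5)(1/5) = 0.0016; P(data | box C) = (2/10)(2/10)(2/10)(2/10) = 0.0016.
The prior-weighted likelihoods are 1/3 · 0.0066639 = 0.0022213, 1/3 · 0.0016 = 0.00053333, 1/3 · 0.0016 = 0.00053333; these sum to 0.003288.
Normalising, the posterior is P(box A | data) = 0.67558, P(box B | data) = 0.16221, P(box C | data) = 0.16221.
The predictive probability is P(green next | data) = (2/7)(0.67558) + (1/5)(0.16221) + (1/5)(0.16221) = 0.25791.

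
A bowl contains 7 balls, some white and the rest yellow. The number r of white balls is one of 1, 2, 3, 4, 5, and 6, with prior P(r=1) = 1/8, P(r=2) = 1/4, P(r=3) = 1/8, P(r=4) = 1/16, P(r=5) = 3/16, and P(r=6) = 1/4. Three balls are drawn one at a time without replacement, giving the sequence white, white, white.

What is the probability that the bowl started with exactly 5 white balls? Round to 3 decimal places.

The likelihood of the observed sequence under each hypothesis: P(data | r = 1) = (1/7)(0/6) = 0; P(data | r = 2) = (2/7)(1/6)(0/5) = 0; P(data | r = 3) = (3/7)(2/6)(1/5) = 1/35; P(data | r = 4) = (4/7)(3/6)(2/5) = 4/35; P(data | r = 5) = (5/7)(4/6)(3/5) = 2/7; P(data | r = 6) = (6/7)(5/6)(4/5) = 4/7.
Weighting by the prior gives 1/8 · 0 = 0, 1/4 · 0 = 0, 1/8 · 1/35 = 1/280, 1/16 · 4/35 = 1/140, 3/16 · 2/7 = 3/56, 1/4 · 4/7 = 1/7; summing to 29/140.
Hence P(r = 5 | data) = (3/56) / (29/140) = 15/58.

0.259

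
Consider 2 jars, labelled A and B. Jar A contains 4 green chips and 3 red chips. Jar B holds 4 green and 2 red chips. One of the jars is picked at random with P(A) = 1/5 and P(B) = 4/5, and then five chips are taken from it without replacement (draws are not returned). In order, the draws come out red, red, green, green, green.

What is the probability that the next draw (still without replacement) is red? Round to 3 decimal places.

0.088

For each hypothesis, P(data | H) works out to: P(data | jar A) = (3/7)(2/6)(4/5)(3/4)(2/3) = 2/35; P(data | jar B) = (2/6)(1/5)(4/4)(3/3)(2/2) = 1/15.
Weighting by the prior gives 1/5 · 2/35 = 2/175, 4/5 · 1/15 = 4/75; these sum to 34/525.
Dividing through by the total gives posterior P(jar A | data) = 3/17, P(jar B | data) = 14/17.
Averaging over the posterior, P(red next | data) = (1/2)(3/17) + (0)(14/17) = 3/34.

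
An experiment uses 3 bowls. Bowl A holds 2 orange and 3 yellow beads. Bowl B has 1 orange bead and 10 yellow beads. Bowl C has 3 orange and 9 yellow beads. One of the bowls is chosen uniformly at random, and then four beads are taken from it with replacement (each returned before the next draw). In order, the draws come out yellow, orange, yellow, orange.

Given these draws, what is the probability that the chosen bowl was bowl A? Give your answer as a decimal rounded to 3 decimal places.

For each hypothesis, P(data | H) works out to: P(data | bowl A) = (3/5)(2/5)(3/5)(2/5) = 0.0576; P(data | bowl B) = (10/11)(1/11)(10/11)(1/11) = 0.0068301; P(data | bowl C) = (9/12)(3/12)(9/12)(3/12) = 0.035156.
Weighting by the prior gives 1/3 · 0.0576 = 0.0192, 1/3 · 0.0068301 = 0.0022767, 1/3 · 0.035156 = 0.011719; summing to 0.033195.
Therefore the posterior P(bowl A | data) = (0.0192) / (0.033195) = 0.57839.

0.578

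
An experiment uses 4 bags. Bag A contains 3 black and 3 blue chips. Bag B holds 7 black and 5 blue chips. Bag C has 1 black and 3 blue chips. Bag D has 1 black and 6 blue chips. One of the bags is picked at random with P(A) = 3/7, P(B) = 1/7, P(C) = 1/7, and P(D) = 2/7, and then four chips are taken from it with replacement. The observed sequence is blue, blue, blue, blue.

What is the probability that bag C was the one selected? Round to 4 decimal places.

0.1961

Compute the likelihood of the observed sequence for each case: P(data | bag A) = (3/6)(3/6)(3/6)(3/6) = 0.0625; P(data | bag B) = (5/12)(5/12)(5/12)(5/12) = 0.030141; P(data | bag C) = (3/4)(3/4)(3/4)(3/4) = 0.31641; P(data | bag D) = (6/7)(6/7)(6/7)(6/7) = 0.53978.
The prior-weighted likelihoods are 3/7 · 0.0625 = 0.026786, 1/7 · 0.030141 = 0.0043058, 1/7 · 0.31641 = 0.045201, 2/7 · 0.53978 = 0.15422; with total 0.23051.
So P(bag C | data) = (0.045201) / (0.23051) = 0.19609.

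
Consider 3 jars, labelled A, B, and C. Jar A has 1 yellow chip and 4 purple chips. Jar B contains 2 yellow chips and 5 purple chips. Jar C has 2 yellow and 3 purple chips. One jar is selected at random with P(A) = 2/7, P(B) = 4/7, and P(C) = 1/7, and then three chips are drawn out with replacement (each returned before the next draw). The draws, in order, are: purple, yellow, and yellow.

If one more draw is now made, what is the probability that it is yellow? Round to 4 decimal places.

0.2997

For each hypothesis, P(data | H) works out to: P(data | jar A) = (4/5)(1/5)(1/5) = 0.032; P(data | jar B) = (5/7)(2/7)(2/7) = 0.058309; P(data | jar C) = (3/5)(2/5)(2/5) = 0.096.
Multiplying each by its prior: 2/7 · 0.032 = 0.0091429, 4/7 · 0.058309 = 0.033319, 1/7 · 0.096 = 0.013714; with total 0.056177.
Dividing through by the total gives posterior P(jar A | data) = 0.16275, P(jar B | data) = 0.59312, P(jar C | data) = 0.24413.
Averaging over the posterior, P(yellow next | data) = (1/5)(0.16275) + (2/7)(0.59312) + (2/5)(0.24413) = 0.29966.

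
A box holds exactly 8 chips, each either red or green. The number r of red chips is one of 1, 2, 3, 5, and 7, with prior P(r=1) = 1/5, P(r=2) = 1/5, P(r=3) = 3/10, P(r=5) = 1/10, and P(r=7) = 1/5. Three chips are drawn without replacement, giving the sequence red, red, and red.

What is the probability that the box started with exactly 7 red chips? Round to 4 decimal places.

The likelihood of the observed sequence under each hypothesis: P(data | r = 1) = (1/8)(0/7) = 0; P(data | r = 2) = (2/8)(1/7)(0/6) = 0; P(data | r = 3) = (3/8)(2/7)(1/6) = 1/56; P(data | r = 5) = (5/8)(4/7)(3/6) = 5/28; P(data | r = 7) = (7/8)(6/7)(5/6) = 5/8.
Multiplying each by its prior: 1/5 · 0 = 0, 1/5 · 0 = 0, 3/10 · 1/56 = 3/560, 1/10 · 5/28 = 1/56, 1/5 · 5/8 = 1/8; summing to 83/560.
Hence P(r = 7 | data) = (1/8) / (83/560) = 70/83.

0.8434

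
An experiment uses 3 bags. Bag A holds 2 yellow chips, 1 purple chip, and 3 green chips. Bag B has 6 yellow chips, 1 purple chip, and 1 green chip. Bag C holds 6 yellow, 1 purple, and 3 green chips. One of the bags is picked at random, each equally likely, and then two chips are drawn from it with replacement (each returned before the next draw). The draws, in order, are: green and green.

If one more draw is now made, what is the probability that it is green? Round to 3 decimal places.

The likelihood of the observed sequence under each hypothesis: P(data | bag A) = (3/6)(3/6) = 0.25; P(data | bag B) = (1/8)(1/8) = 0.015625; P(data | bag C) = (3/10)(3/10) = 0.09.
Weighting by the prior gives 1/3 · 0.25 = 0.083333, 1/3 · 0.015625 = 0.0052083, 1/3 · 0.09 = 0.03; summing to 0.11854.
The posterior is then P(bag A | data) = 0.70299, P(bag B | data) = 0.043937, P(bag C | data) = 0.25308.
Averaging over the posterior, P(green next | data) = (1/2)(0.70299) + (1/8)(0.043937) + (3/10)(0.25308) = 0.43291.

0.433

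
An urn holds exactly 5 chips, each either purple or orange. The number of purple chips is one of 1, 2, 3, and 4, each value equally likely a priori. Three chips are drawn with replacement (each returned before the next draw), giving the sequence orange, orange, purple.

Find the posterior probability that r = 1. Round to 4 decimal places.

0.3200

The likelihood of the observed sequence under each hypothesis: P(data | r = 1) = (4/5)(4/5)(1/5) = 16/125; P(data | r = 2) = (3/5)(3/5)(2/5) = 18/125; P(data | r = 3) = (2/5)(2/5)(3/5) = 12/125; P(data | r = 4) = (1/5)(1/5)(4/5) = 4/125.
Weighting by the prior gives 1/4 · 16/125 = 4/125, 1/4 · 18/125 = 9/250, 1/4 · 12/125 = 3/125, 1/4 · 4/125 = 1/125; summing to 1/10.
Therefore the posterior P(r = 1 | data) = (4/125) / (1/10) = 8/25.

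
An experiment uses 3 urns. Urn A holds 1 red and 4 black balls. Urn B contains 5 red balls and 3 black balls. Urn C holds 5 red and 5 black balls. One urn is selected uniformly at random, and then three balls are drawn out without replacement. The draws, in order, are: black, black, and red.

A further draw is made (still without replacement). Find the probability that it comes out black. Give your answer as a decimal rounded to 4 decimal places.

0.6478

Under each hypothesis, the probability of the observed sequence is: P(data | urn A) = (4/5)(3/4)(1/3) = 0.2; P(data | urn B) = (3/8)(2/7)(5/6) = 0.089286; P(data | urn C) = (5/10)(4/9)(5/8) = 0.13889.
Multiplying each by its prior: 1/3 · 0.2 = 0.066667, 1/3 · 0.089286 = 0.029762, 1/3 · 0.13889 = 0.046296; summing to 0.14272.
Dividing through by the total gives posterior P(urn A | data) = 0.4671, P(urn B | data) = 0.20853, P(urn C | data) = 0.32437.
So P(black next | data) = Σ P(black next | H) P(H | data) = (1)(0.4671) + (1/5)(0.20853) + (3/7)(0.32437) = 0.64782.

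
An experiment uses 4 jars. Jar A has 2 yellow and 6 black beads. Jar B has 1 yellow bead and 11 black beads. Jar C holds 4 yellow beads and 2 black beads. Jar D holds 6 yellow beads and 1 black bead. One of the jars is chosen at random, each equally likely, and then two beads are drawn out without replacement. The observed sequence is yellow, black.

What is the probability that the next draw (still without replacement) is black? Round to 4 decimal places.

Under each hypothesis, the probability of the observed sequence is: P(data | jar A) = (2/8)(6/7) = 3/14; P(data | jar B) = (1/12)(11/11) = 1/12; P(data | jar C) = (4/6)(2/5) = 4/15; P(data | jar D) = (6/7)(1/6) = 1/7.
The prior-weighted likelihoods are 1/4 · 3/14 = 3/56, 1/4 · 1/12 = 1/48, 1/4 · 4/15 = 1/15, 1/4 · 1/7 = 1/28; summing to 99/560.
Dividing through by the total gives posterior P(jar A | data) = 10/33, P(jar B | data) = 35/297, P(jar C | data) = 112/297, P(jar D | data) = 20/99.
So P(black next | data) = Σ P(black next | H) P(H | data) = (5/6)(10/33) + (1)(35/297) + (1/4)(112/297) + (0)(20/99) = 46/99.

0.4646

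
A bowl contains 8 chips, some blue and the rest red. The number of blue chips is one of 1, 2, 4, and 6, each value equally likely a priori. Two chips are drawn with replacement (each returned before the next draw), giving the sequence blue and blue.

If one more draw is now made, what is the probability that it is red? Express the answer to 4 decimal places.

For each hypothesis, P(data | H) works out to: P(data | r = 1) = (1/8)(1/8) = 1/64; P(data | r = 2) = (2/8)(2/8) = 1/16; P(data | r = 4) = (4/8)(4/8) = 1/4; P(data | r = 6) = (6/8)(6/8) = 9/16.
The prior-weighted likelihoods are 1/4 · 1/64 = 1/256, 1/4 · 1/16 = 1/64, 1/4 · 1/4 = 1/16, 1/4 · 9/16 = 9/64; summing to 57/256.
Normalising, the posterior is P(r = 1 | data) = 1/57, P(r = 2 | data) = 4/57, P(r = 4 | data) = 16/57, P(r = 6 | data) = 12/19.
The predictive probability is P(red next | data) = (7/8)(1/57) + (3/4)(4/57) + (1/2)(16/57) + (1/4)(12/19) = 167/456.

0.3662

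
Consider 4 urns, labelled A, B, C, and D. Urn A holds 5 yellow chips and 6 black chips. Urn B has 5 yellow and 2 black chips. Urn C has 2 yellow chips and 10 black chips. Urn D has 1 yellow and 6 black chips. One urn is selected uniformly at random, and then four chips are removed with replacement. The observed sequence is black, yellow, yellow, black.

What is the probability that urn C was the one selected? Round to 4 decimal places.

For each hypothesis, P(data | H) works out to: P(data | urn A) = (6/11)(5/11)(5/11)(6/11) = 0.061471; P(data | urn B) = (2/7)(5/7)(5/7)(2/7) = 0.041649; P(data | urn C) = (10/12)(2/12)(2/12)(10/12) = 0.01929; P(data | urn D) = (6/7)(1/7)(1/7)(6/7) = 0.014994.
Multiplying each by its prior: 1/4 · 0.061471 = 0.015368, 1/4 · 0.041649 = 0.010412, 1/4 · 0.01929 = 0.0048225, 1/4 · 0.014994 = 0.0037484; with total 0.034351.
Hence P(urn C | data) = (0.0048225) / (0.034351) = 0.14039.

0.1404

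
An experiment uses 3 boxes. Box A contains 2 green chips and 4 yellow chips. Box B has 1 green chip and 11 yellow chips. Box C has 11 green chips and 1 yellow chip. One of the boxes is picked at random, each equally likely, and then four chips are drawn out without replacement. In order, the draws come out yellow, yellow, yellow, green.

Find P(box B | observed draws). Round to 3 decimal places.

The likelihood of the observed sequence under each hypothesis: P(data | box A) = (4/6)(3/5)(2/4)(2/3) = 2/15; P(data | box B) = (11/12)(10/11)(9/10)(1/9) = 1/12; P(data | box C) = (1/12)(0/11) = 0.
Weighting by the prior gives 1/3 · 2/15 = 2/45, 1/3 · 1/12 = 1/36, 1/3 · 0 = 0; these sum to 13/180.
By Bayes' rule, P(box B | data) = (1/36) / (13/180) = 5/13.

0.385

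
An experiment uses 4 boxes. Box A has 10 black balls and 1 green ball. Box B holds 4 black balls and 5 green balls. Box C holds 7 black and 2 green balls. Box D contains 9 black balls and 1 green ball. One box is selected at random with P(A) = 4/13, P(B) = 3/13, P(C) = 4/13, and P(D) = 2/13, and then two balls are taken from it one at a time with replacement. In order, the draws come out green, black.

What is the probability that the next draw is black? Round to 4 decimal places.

0.6843

For each hypothesis, P(data | H) works out to: P(data | box A) = (1/11)(10/11) = 0.082645; P(data | box B) = (5/9)(4/9) = 0.24691; P(data | box C) = (2/9)(7/9) = 0.17284; P(data | box D) = (1/10)(9/10) = 0.09.
Weighting by the prior gives 4/13 · 0.082645 = 0.025429, 3/13 · 0.24691 = 0.05698, 4/13 · 0.17284 = 0.053181, 2/13 · 0.09 = 0.013846; these sum to 0.14944.
Dividing through by the total gives posterior P(box A | data) = 0.17017, P(box B | data) = 0.3813, P(box C | data) = 0.35588, P(box D | data) = 0.092656.
The predictive probability is P(black next | data) = (10/11)(0.17017) + (4/9)(0.3813) + (7/9)(0.35588) + (9/10)(0.092656) = 0.68435.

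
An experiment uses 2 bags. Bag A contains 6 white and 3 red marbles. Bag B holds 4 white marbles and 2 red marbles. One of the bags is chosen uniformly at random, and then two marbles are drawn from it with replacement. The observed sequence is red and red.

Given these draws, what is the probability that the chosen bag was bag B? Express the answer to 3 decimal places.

0.500

Compute the likelihood of the observed sequence for each case: P(data | bag A) = (3/9)(3/9) = 1/9; P(data | bag B) = (2/6)(2/6) = 1/9.
Weighting by the prior gives 1/2 · 1/9 = 1/18, 1/2 · 1/9 = 1/18; summing to 1/9.
So P(bag B | data) = (1/18) / (1/9) = 1/2.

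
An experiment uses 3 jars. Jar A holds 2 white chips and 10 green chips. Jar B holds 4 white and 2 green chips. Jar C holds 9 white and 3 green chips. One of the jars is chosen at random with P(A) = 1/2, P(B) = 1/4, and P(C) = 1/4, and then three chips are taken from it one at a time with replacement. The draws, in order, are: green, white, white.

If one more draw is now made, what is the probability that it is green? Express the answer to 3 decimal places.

Under each hypothesis, the probability of the observed sequence is: P(data | jar A) = (10/12)(2/12)(2/12) = 0.023148; P(data | jar B) = (2/6)(4/6)(4/6) = 0.14815; P(data | jar C) = (3/12)(9/12)(9/12) = 0.14062.
Multiplying each by its prior: 1/2 · 0.023148 = 0.011574, 1/4 · 0.14815 = 0.037037, 1/4 · 0.14062 = 0.035156; these sum to 0.083767.
Normalising, the posterior is P(jar A | data) = 0.13817, P(jar B | data) = 0.44214, P(jar C | data) = 0.41969.
So P(green next | data) = Σ P(green next | H) P(H | data) = (5/6)(0.13817) + (1/3)(0.44214) + (1/4)(0.41969) = 0.36744.

0.367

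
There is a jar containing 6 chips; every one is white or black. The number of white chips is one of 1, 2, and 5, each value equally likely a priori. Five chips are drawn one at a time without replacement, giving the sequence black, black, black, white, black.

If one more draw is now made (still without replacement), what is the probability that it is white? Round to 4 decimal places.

Under each hypothesis, the probability of the observed sequence is: P(data | r = 1) = (5/6)(4/5)(3/4)(1/3)(2/2) = 1/6; P(data | r = 2) = (4/6)(3/5)(2/4)(2/3)(1/2) = 1/15; P(data | r = 5) = (1/6)(0/5) = 0.
Weighting by the prior gives 1/3 · 1/6 = 1/18, 1/3 · 1/15 = 1/45, 1/3 · 0 = 0; summing to 7/90.
The posterior is then P(r = 1 | data) = 5/7, P(r = 2 | data) = 2/7, P(r = 5 | data) = 0.
Averaging over the posterior, P(white next | data) = (0)(5/7) + (1)(2/7) = 2/7.

0.2857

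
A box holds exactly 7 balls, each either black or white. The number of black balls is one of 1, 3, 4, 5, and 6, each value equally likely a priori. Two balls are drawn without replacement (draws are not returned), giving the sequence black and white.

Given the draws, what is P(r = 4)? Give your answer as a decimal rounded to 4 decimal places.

0.2609

Compute the likelihood of the observed sequence for each case: P(data | r = 1) = (1/7)(6/6) = 1/7; P(data | r = 3) = (3/7)(4/6) = 2/7; P(data | r = 4) = (4/7)(3/6) = 2/7; P(data | r = 5) = (5/7)(2/6) = 5/21; P(data | r = 6) = (6/7)(1/6) = 1/7.
The prior-weighted likelihoods are 1/5 · 1/7 = 1/35, 1/5 · 2/7 = 2/35, 1/5 · 2/7 = 2/35, 1/5 · 5/21 = 1/21, 1/5 · 1/7 = 1/35; summing to 23/105.
Hence P(r = 4 | data) = (2/35) / (23/105) = 6/23.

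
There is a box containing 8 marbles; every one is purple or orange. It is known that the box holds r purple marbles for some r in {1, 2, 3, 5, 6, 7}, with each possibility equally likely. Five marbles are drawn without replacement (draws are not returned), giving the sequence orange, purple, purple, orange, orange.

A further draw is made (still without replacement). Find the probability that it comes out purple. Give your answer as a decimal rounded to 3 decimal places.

Compute the likelihood of the observed sequence for each case: P(data | r = 1) = (7/8)(1/7)(0/6) = 0; P(data | r = 2) = (6/8)(2/7)(1/6)(5/5)(4/4) = 1/28; P(data | r = 3) = (5/8)(3/7)(2/6)(4/5)(3/4) = 3/56; P(data | r = 5) = (3/8)(5/7)(4/6)(2/5)(1/4) = 1/56; P(data | r = 6) = (2/8)(6/7)(5/6)(1/5)(0/4) = 0; P(data | r = 7) = (1/8)(7/7)(6/6)(0/5) = 0.
Weighting by the prior gives 1/6 · 0 = 0, 1/6 · 1/28 = 1/168, 1/6 · 3/56 = 1/112, 1/6 · 1/56 = 1/336, 1/6 · 0 = 0, 1/6 · 0 = 0; summing to 1/56.
Normalising, the posterior is P(r = 1 | data) = 0, P(r = 2 | data) = 1/3, P(r = 3 | data) = 1/2, P(r = 5 | data) = 1/6, P(r = 6 | data) = 0, P(r = 7 | data) = 0.
Averaging over the posterior, P(purple next | data) = (0)(1/3) + (1/3)(1/2) + (1)(1/6) = 1/3.

0.333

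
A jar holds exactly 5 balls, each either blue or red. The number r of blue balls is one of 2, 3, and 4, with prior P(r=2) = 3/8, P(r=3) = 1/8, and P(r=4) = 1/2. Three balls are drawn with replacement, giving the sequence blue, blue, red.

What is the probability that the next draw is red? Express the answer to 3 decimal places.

0.353

The likelihood of the observed sequence under each hypothesis: P(data | r = 2) = (2/5)(2/5)(3/5) = 12/125; P(data | r = 3) = (3/5)(3/5)(2/5) = 18/125; P(data | r = 4) = (4/5)(4/5)(1/5) = 16/125.
Multiplying each by its prior: 3/8 · 12/125 = 9/250, 1/8 · 18/125 = 9/500, 1/2 · 16/125 = 8/125; these sum to 59/500.
Normalising, the posterior is P(r = 2 | data) = 18/59, P(r = 3 | data) = 9/59, P(r = 4 | data) = 32/59.
The predictive probability is P(red next | data) = (3/5)(18/59) + (2/5)(9/59) + (1/5)(32/59) = 104/295.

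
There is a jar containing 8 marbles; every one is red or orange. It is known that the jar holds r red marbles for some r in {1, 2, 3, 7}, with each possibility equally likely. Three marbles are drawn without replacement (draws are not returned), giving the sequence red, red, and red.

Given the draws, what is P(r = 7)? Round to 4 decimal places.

The likelihood of the observed sequence under each hypothesis: P(data | r = 1) = (1/8)(0/7) = 0; P(data | r = 2) = (2/8)(1/7)(0/6) = 0; P(data | r = 3) = (3/8)(2/7)(1/6) = 1/56; P(data | r = 7) = (7/8)(6/7)(5/6) = 5/8.
The prior-weighted likelihoods are 1/4 · 0 = 0, 1/4 · 0 = 0, 1/4 · 1/56 = 1/224, 1/4 · 5/8 = 5/32; summing to 9/56.
So P(r = 7 | data) = (5/32) / (9/56) = 35/36.

0.9722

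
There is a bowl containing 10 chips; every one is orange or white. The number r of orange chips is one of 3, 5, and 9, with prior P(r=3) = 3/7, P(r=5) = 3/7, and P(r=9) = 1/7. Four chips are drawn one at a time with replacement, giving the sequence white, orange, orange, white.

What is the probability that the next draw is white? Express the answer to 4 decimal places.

0.5708

Under each hypothesis, the probability of the observed sequence is: P(data | r = 3) = (7/10)(3/10)(3/10)(7/10) = 0.0441; P(data | r = 5) = (5/10)(5/10)(5/10)(5/10) = 0.0625; P(data | r = 9) = (1/10)(9/10)(9/10)(1/10) = 0.0081.
The prior-weighted likelihoods are 3/7 · 0.0441 = 0.0189, 3/7 · 0.0625 = 0.026786, 1/7 · 0.0081 = 0.0011571; with total 0.046843.
Normalising, the posterior is P(r = 3 | data) = 0.40348, P(r = 5 | data) = 0.57182, P(r = 9 | data) = 0.024703.
Averaging over the posterior, P(white next | data) = (7/10)(0.40348) + (1/2)(0.57182) + (1/10)(0.024703) = 0.57081.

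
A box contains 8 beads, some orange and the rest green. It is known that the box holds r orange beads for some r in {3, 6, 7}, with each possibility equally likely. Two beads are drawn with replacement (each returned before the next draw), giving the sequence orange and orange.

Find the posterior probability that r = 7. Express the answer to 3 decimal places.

0.521

For each hypothesis, P(data | H) works out to: P(data | r = 3) = (3/8)(3/8) = 9/64; P(data | r = 6) = (6/8)(6/8) = 9/16; P(data | r = 7) = (7/8)(7/8) = 49/64.
Weighting by the prior gives 1/3 · 9/64 = 3/64, 1/3 · 9/16 = 3/16, 1/3 · 49/64 = 49/192; summing to 47/96.
So P(r = 7 | data) = (49/192) / (47/96) = 49/94.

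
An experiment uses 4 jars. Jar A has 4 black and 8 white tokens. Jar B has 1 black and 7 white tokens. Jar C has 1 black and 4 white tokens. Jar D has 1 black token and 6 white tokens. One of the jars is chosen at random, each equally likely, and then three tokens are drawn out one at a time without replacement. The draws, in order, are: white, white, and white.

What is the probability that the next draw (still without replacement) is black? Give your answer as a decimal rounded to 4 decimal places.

Under each hypothesis, the probability of the observed sequence is: P(data | jar A) = (8/12)(7/11)(6/10) = 0.25455; P(data | jar B) = (7/8)(6/7)(5/6) = 0.625; P(data | jar C) = (4/5)(3/4)(2/3) = 0.4; P(data | jar D) = (6/7)(5/6)(4/5) = 0.57143.
Weighting by the prior gives 1/4 · 0.25455 = 0.063636, 1/4 · 0.625 = 0.15625, 1/4 · 0.4 = 0.1, 1/4 · 0.57143 = 0.14286; summing to 0.46274.
Normalising, the posterior is P(jar A | data) = 0.13752, P(jar B | data) = 0.33766, P(jar C | data) = 0.2161, P(jar D | data) = 0.30872.
The predictive probability is P(black next | data) = (4/9)(0.13752) + (1/5)(0.33766) + (1/2)(0.2161) + (1/4)(0.30872) = 0.31388.

0.3139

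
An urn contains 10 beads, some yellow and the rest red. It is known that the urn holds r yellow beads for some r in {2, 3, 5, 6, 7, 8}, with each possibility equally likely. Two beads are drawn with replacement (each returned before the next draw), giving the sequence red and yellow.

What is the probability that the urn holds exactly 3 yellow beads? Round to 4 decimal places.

0.1707

Compute the likelihood of the observed sequence for each case: P(data | r = 2) = (8/10)(2/10) = 4/25; P(data | r = 3) = (7/10)(3/10) = 21/100; P(data | r = 5) = (5/10)(5/10) = 1/4; P(data | r = 6) = (4/10)(6/10) = 6/25; P(data | r = 7) = (3/10)(7/10) = 21/100; P(data | r = 8) = (2/10)(8/10) = 4/25.
Weighting by the prior gives 1/6 · 4/25 = 2/75, 1/6 · 21/100 = 7/200, 1/6 · 1/4 = 1/24, 1/6 · 6/25 = 1/25, 1/6 · 21/100 = 7/200, 1/6 · 4/25 = 2/75; summing to 41/200.
Therefore the posterior P(r = 3 | data) = (7/200) / (41/200) = 7/41.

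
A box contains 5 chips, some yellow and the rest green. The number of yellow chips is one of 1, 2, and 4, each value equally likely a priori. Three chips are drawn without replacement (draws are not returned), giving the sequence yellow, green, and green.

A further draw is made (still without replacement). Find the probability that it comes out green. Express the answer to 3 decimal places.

0.750

For each hypothesis, P(data | H) works out to: P(data | r = 1) = (1/5)(4/4)(3/3) = 1/5; P(data | r = 2) = (2/5)(3/4)(2/3) = 1/5; P(data | r = 4) = (4/5)(1/4)(0/3) = 0.
Weighting by the prior gives 1/3 · 1/5 = 1/15, 1/3 · 1/5 = 1/15, 1/3 · 0 = 0; summing to 2/15.
Normalising, the posterior is P(r = 1 | data) = 1/2, P(r = 2 | data) = 1/2, P(r = 4 | data) = 0.
So P(green next | data) = Σ P(green next | H) P(H | data) = (1)(1/2) + (1/2)(1/2) = 3/4.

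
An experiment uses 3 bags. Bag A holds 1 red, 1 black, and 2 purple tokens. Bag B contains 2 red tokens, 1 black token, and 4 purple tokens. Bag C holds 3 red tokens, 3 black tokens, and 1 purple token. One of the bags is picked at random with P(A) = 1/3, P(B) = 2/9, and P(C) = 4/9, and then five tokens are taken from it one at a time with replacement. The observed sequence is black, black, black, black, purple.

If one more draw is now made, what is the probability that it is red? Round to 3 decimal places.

For each hypothesis, P(data | H) works out to: P(data | bag A) = (1/4)(1/4)(1/4)(1/4)(2/4) = 0.0019531; P(data | bag B) = (1/7)(1/7)(1/7)(1/7)(4/7) = 0.000238; P(data | bag C) = (3/7)(3/7)(3/7)(3/7)(1/7) = 0.0048194.
Weighting by the prior gives 1/3 · 0.0019531 = 0.00065104, 2/9 · 0.000238 = 5.2888e-05, 4/9 · 0.0048194 = 0.002142; these sum to 0.0028459.
The posterior is then P(bag A | data) = 0.22877, P(bag B | data) = 0.018584, P(bag C | data) = 0.75265.
So P(red next | data) = Σ P(red next | H) P(H | data) = (1/4)(0.22877) + (2/7)(0.018584) + (3/7)(0.75265) = 0.38507.

0.385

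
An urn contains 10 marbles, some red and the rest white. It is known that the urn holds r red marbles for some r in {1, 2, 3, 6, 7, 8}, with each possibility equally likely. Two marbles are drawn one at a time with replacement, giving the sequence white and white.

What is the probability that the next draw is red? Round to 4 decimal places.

The likelihood of the observed sequence under each hypothesis: P(data | r = 1) = (9/10)(9/10) = 81/100; P(data | r = 2) = (8/10)(8/10) = 16/25; P(data | r = 3) = (7/10)(7/10) = 49/100; P(data | r = 6) = (4/10)(4/10) = 4/25; P(data | r = 7) = (3/10)(3/10) = 9/100; P(data | r = 8) = (2/10)(2/10) = 1/25.
Weighting by the prior gives 1/6 · 81/100 = 27/200, 1/6 · 16/25 = 8/75, 1/6 · 49/100 = 49/600, 1/6 · 4/25 = 2/75, 1/6 · 9/100 = 3/200, 1/6 · 1/25 = 1/150; summing to 223/600.
Normalising, the posterior is P(r = 1 | data) = 0.36323, P(r = 2 | data) = 0.287, P(r = 3 | data) = 0.21973, P(r = 6 | data) = 0.071749, P(r = 7 | data) = 0.040359, P(r = 8 | data) = 0.017937.
The predictive probability is P(red next | data) = (1/10)(0.36323) + (1/5)(0.287) + (3/10)(0.21973) + (3/5)(0.071749) + (7/10)(0.040359) + (4/5)(0.017937) = 0.24529.

0.2453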